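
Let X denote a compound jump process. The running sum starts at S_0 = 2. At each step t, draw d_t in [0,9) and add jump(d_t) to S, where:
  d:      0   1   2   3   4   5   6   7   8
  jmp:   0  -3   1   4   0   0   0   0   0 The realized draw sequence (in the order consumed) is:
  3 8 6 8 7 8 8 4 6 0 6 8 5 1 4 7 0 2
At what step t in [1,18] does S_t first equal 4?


18

t=0: S=2, d=3, jump=4, S_1=6
t=1: S=6, d=8, jump=0, S_2=6
t=2: S=6, d=6, jump=0, S_3=6
t=3: S=6, d=8, jump=0, S_4=6
t=4: S=6, d=7, jump=0, S_5=6
t=5: S=6, d=8, jump=0, S_6=6
t=6: S=6, d=8, jump=0, S_7=6
t=7: S=6, d=4, jump=0, S_8=6
t=8: S=6, d=6, jump=0, S_9=6
t=9: S=6, d=0, jump=0, S_10=6
t=10: S=6, d=6, jump=0, S_11=6
t=11: S=6, d=8, jump=0, S_12=6
t=12: S=6, d=5, jump=0, S_13=6
t=13: S=6, d=1, jump=-3, S_14=3
t=14: S=3, d=4, jump=0, S_15=3
t=15: S=3, d=7, jump=0, S_16=3
t=16: S=3, d=0, jump=0, S_17=3
t=17: S=3, d=2, jump=1, S_18=4


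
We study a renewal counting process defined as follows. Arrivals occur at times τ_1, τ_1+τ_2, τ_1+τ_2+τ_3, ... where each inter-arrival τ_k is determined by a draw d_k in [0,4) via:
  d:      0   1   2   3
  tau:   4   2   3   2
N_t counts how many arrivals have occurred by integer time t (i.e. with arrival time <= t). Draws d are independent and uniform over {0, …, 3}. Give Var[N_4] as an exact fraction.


3/16

Inter-arrival values over d=0..3: [4, 2, 3, 2]
Each d has probability 1/4, so the pmf of τ is: f(2) = 1/2, f(3) = 1/4, f(4) = 1/4
Let p_n(j) = P(N_n = j), with p_0 = [1]. Condition on τ_1: p_n(0) = P(τ > n), and for j >= 1, p_n(j) = Σ_{k<=n} f(k)·p_{n−k}(j−1)
p_1 = [1]  (j = 0)
p_2 = [1/2, 1/2]  (j = 0..1)
p_3 = [1/4, 3/4]  (j = 0..1)
p_4 = [0, 3/4, 1/4]  (j = 0..2)
E[N_4] = Σ j·p_4(j) = 5/4;  E[N_4²] = Σ j²·p_4(j) = 7/4
Var[N_4] = 7/4 − (5/4)² = 3/16


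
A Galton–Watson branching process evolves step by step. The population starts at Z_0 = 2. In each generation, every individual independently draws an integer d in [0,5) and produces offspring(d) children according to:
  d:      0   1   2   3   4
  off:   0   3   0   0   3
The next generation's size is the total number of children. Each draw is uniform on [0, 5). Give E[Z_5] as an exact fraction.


Outcome values over d=0..4: [0, 3, 0, 0, 3]
Σy = 6, Σy² = 18, M = 5
μ = 6/5 = 6/5,  σ² = 18/5 − (6/5)² = 54/25
E[Z_0] = 2
E[Z_1] = 6/5·E[Z_0] = 12/5
E[Z_2] = 6/5·E[Z_1] = 72/25
E[Z_3] = 6/5·E[Z_2] = 432/125
E[Z_4] = 6/5·E[Z_3] = 2592/625
E[Z_5] = 6/5·E[Z_4] = 15552/3125

15552/3125


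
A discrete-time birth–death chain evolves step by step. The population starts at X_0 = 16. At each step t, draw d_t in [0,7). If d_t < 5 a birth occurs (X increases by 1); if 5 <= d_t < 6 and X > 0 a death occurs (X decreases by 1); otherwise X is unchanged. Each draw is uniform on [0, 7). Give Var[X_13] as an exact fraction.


X can drop by at most 1 per step and X_0 = 16 > T = 13, so X_t >= 16 − t >= 3 > 0 for every t <= 13: the floor at 0 (the 'and X > 0' condition) never binds. Hence X_13 = X_0 + Σ_{t<13} Y_t with i.i.d. increments Y_t = y(d_t) ∈ {+1, −1, 0}.
Outcome values over d=0..6: [1, 1, 1, 1, 1, -1, 0]
Σy = 4, Σy² = 6, M = 7
μ = 4/7 = 4/7,  σ² = 6/7 − (4/7)² = 26/49
Independent increments: Var[X_13] = 13·σ² = 13·(26/49) = 338/49

338/49


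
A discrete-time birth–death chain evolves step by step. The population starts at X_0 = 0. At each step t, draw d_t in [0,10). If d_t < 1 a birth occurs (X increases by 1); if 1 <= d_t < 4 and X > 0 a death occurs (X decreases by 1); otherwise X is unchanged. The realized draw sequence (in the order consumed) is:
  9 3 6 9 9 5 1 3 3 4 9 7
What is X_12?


0

t=0: X=0, d=9 → hold, X_1=0
t=1: X=0, d=3 → hold, X_2=0
t=2: X=0, d=6 → hold, X_3=0
t=3: X=0, d=9 → hold, X_4=0
t=4: X=0, d=9 → hold, X_5=0
t=5: X=0, d=5 → hold, X_6=0
t=6: X=0, d=1 → hold, X_7=0
t=7: X=0, d=3 → hold, X_8=0
t=8: X=0, d=3 → hold, X_9=0
t=9: X=0, d=4 → hold, X_10=0
t=10: X=0, d=9 → hold, X_11=0
t=11: X=0, d=7 → hold, X_12=0


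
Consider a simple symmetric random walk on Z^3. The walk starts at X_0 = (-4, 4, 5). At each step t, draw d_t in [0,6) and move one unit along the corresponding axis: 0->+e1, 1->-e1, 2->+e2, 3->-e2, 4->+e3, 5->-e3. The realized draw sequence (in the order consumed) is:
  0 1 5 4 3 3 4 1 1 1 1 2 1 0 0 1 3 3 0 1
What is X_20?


t=0: X=(-4, 4, 5), d=0 → +e1, X_1=(-3, 4, 5)
t=1: X=(-3, 4, 5), d=1 → -e1, X_2=(-4, 4, 5)
t=2: X=(-4, 4, 5), d=5 → -e3, X_3=(-4, 4, 4)
t=3: X=(-4, 4, 4), d=4 → +e3, X_4=(-4, 4, 5)
t=4: X=(-4, 4, 5), d=3 → -e2, X_5=(-4, 3, 5)
t=5: X=(-4, 3, 5), d=3 → -e2, X_6=(-4, 2, 5)
t=6: X=(-4, 2, 5), d=4 → +e3, X_7=(-4, 2, 6)
t=7: X=(-4, 2, 6), d=1 → -e1, X_8=(-5, 2, 6)
t=8: X=(-5, 2, 6), d=1 → -e1, X_9=(-6, 2, 6)
t=9: X=(-6, 2, 6), d=1 → -e1, X_10=(-7, 2, 6)
t=10: X=(-7, 2, 6), d=1 → -e1, X_11=(-8, 2, 6)
t=11: X=(-8, 2, 6), d=2 → +e2, X_12=(-8, 3, 6)
t=12: X=(-8, 3, 6), d=1 → -e1, X_13=(-9, 3, 6)
t=13: X=(-9, 3, 6), d=0 → +e1, X_14=(-8, 3, 6)
t=14: X=(-8, 3, 6), d=0 → +e1, X_15=(-7, 3, 6)
t=15: X=(-7, 3, 6), d=1 → -e1, X_16=(-8, 3, 6)
t=16: X=(-8, 3, 6), d=3 → -e2, X_17=(-8, 2, 6)
t=17: X=(-8, 2, 6), d=3 → -e2, X_18=(-8, 1, 6)
t=18: X=(-8, 1, 6), d=0 → +e1, X_19=(-7, 1, 6)
t=19: X=(-7, 1, 6), d=1 → -e1, X_20=(-8, 1, 6)

(-8, 1, 6)


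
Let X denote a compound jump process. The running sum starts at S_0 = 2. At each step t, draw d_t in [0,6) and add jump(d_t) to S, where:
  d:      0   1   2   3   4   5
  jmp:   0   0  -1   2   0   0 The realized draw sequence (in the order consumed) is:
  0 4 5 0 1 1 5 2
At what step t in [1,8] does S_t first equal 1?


8

t=0: S=2, d=0, jump=0, S_1=2
t=1: S=2, d=4, jump=0, S_2=2
t=2: S=2, d=5, jump=0, S_3=2
t=3: S=2, d=0, jump=0, S_4=2
t=4: S=2, d=1, jump=0, S_5=2
t=5: S=2, d=1, jump=0, S_6=2
t=6: S=2, d=5, jump=0, S_7=2
t=7: S=2, d=2, jump=-1, S_8=1


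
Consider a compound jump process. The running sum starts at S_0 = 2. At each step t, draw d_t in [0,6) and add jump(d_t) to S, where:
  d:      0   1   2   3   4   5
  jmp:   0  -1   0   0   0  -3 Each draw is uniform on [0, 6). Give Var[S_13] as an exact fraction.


143/9

Outcome values over d=0..5: [0, -1, 0, 0, 0, -3]
Σy = -4, Σy² = 10, M = 6
μ = -4/6 = -2/3,  σ² = 10/6 − (-2/3)² = 11/9
Independent increments: Var[S_13] = 13·σ² = 13·(11/9) = 143/9


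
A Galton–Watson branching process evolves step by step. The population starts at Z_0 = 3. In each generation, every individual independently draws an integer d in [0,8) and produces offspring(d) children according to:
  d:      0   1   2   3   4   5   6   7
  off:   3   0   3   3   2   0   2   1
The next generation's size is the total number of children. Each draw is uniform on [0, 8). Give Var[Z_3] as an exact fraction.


Outcome values over d=0..7: [3, 0, 3, 3, 2, 0, 2, 1]
Σy = 14, Σy² = 36, M = 8
μ = 14/8 = 7/4,  σ² = 36/8 − (7/4)² = 23/16
V_0 = 0, E_0 = 3
V_1 = 23/16·E_0 + (7/4)²·V_0 = 69/16;  E_1 = 21/4
V_2 = 23/16·E_1 + (7/4)²·V_1 = 5313/256;  E_2 = 147/16
V_3 = 23/16·E_2 + (7/4)²·V_2 = 314433/4096;  E_3 = 1029/64

314433/4096


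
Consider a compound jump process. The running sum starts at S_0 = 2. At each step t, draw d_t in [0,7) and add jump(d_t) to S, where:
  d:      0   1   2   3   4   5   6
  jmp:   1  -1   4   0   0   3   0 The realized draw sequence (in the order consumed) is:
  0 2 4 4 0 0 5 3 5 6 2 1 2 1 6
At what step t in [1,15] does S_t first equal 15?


t=0: S=2, d=0, jump=1, S_1=3
t=1: S=3, d=2, jump=4, S_2=7
t=2: S=7, d=4, jump=0, S_3=7
t=3: S=7, d=4, jump=0, S_4=7
t=4: S=7, d=0, jump=1, S_5=8
t=5: S=8, d=0, jump=1, S_6=9
t=6: S=9, d=5, jump=3, S_7=12
t=7: S=12, d=3, jump=0, S_8=12
t=8: S=12, d=5, jump=3, S_9=15
t=9: S=15, d=6, jump=0, S_10=15
t=10: S=15, d=2, jump=4, S_11=19
t=11: S=19, d=1, jump=-1, S_12=18
t=12: S=18, d=2, jump=4, S_13=22
t=13: S=22, d=1, jump=-1, S_14=21
t=14: S=21, d=6, jump=0, S_15=21

9


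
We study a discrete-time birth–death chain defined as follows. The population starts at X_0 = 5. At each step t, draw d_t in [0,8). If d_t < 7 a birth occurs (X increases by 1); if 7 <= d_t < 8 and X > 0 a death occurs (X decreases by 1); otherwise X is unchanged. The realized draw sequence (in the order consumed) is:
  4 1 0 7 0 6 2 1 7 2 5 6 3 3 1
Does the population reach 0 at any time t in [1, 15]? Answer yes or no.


no

t=0: X=5, d=4 → birth, X_1=6
t=1: X=6, d=1 → birth, X_2=7
t=2: X=7, d=0 → birth, X_3=8
t=3: X=8, d=7 → death, X_4=7
t=4: X=7, d=0 → birth, X_5=8
t=5: X=8, d=6 → birth, X_6=9
t=6: X=9, d=2 → birth, X_7=10
t=7: X=10, d=1 → birth, X_8=11
t=8: X=11, d=7 → death, X_9=10
t=9: X=10, d=2 → birth, X_10=11
t=10: X=11, d=5 → birth, X_11=12
t=11: X=12, d=6 → birth, X_12=13
t=12: X=13, d=3 → birth, X_13=14
t=13: X=14, d=3 → birth, X_14=15
t=14: X=15, d=1 → birth, X_15=16


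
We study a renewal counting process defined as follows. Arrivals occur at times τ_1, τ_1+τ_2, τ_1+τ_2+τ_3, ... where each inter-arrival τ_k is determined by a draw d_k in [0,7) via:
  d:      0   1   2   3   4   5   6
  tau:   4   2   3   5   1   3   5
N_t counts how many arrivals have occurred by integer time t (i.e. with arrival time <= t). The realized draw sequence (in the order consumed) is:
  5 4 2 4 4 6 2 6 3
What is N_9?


5

draw d_1=5: τ_1=3, arrival time A_1=3
draw d_2=4: τ_2=1, arrival time A_2=4
draw d_3=2: τ_3=3, arrival time A_3=7
draw d_4=4: τ_4=1, arrival time A_4=8
draw d_5=4: τ_5=1, arrival time A_5=9
draw d_6=6: τ_6=5, arrival time A_6=14
draw d_7=2: τ_7=3, arrival time A_7=17
draw d_8=6: τ_8=5, arrival time A_8=22
draw d_9=3: τ_9=5, arrival time A_9=27
N_t over t=0..9: 0:0 1:0 2:0 3:1 4:2 5:2 6:2 7:3 8:4 9:5


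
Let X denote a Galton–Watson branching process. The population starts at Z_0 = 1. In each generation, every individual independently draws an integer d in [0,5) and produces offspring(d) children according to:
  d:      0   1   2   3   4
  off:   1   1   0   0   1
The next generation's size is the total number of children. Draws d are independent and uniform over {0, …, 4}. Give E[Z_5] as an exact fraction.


Outcome values over d=0..4: [1, 1, 0, 0, 1]
Σy = 3, Σy² = 3, M = 5
μ = 3/5 = 3/5,  σ² = 3/5 − (3/5)² = 6/25
E[Z_0] = 1
E[Z_1] = 3/5·E[Z_0] = 3/5
E[Z_2] = 3/5·E[Z_1] = 9/25
E[Z_3] = 3/5·E[Z_2] = 27/125
E[Z_4] = 3/5·E[Z_3] = 81/625
E[Z_5] = 3/5·E[Z_4] = 243/3125

243/3125


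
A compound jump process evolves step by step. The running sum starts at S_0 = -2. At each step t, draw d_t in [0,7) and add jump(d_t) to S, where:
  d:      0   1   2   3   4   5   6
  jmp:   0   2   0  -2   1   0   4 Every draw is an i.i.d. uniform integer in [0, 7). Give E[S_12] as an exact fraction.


Outcome values over d=0..6: [0, 2, 0, -2, 1, 0, 4]
Σy = 5, Σy² = 25, M = 7
μ = 5/7 = 5/7,  σ² = 25/7 − (5/7)² = 150/49
E[S_12] = -2 + 12·(5/7) = 46/7

46/7


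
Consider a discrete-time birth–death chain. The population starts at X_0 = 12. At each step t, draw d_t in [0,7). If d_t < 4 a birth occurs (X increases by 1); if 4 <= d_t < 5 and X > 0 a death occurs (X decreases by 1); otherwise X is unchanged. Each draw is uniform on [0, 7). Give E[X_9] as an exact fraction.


111/7

X can drop by at most 1 per step and X_0 = 12 > T = 9, so X_t >= 12 − t >= 3 > 0 for every t <= 9: the floor at 0 (the 'and X > 0' condition) never binds. Hence X_9 = X_0 + Σ_{t<9} Y_t with i.i.d. increments Y_t = y(d_t) ∈ {+1, −1, 0}.
Outcome values over d=0..6: [1, 1, 1, 1, -1, 0, 0]
Σy = 3, Σy² = 5, M = 7
μ = 3/7 = 3/7,  σ² = 5/7 − (3/7)² = 26/49
E[X_9] = 12 + 9·(3/7) = 111/7


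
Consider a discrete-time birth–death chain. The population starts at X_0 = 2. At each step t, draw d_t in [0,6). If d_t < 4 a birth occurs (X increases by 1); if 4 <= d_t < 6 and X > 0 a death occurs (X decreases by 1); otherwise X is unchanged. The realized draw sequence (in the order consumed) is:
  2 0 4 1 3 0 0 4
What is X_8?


6

t=0: X=2, d=2 → birth, X_1=3
t=1: X=3, d=0 → birth, X_2=4
t=2: X=4, d=4 → death, X_3=3
t=3: X=3, d=1 → birth, X_4=4
t=4: X=4, d=3 → birth, X_5=5
t=5: X=5, d=0 → birth, X_6=6
t=6: X=6, d=0 → birth, X_7=7
t=7: X=7, d=4 → death, X_8=6


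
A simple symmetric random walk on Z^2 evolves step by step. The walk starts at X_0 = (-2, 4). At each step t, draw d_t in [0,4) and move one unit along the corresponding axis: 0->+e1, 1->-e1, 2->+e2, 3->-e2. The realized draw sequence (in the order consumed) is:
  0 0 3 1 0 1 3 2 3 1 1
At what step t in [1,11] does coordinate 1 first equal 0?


t=0: X=(-2, 4), d=0 → +e1, X_1=(-1, 4)
t=1: X=(-1, 4), d=0 → +e1, X_2=(0, 4)
t=2: X=(0, 4), d=3 → -e2, X_3=(0, 3)
t=3: X=(0, 3), d=1 → -e1, X_4=(-1, 3)
t=4: X=(-1, 3), d=0 → +e1, X_5=(0, 3)
t=5: X=(0, 3), d=1 → -e1, X_6=(-1, 3)
t=6: X=(-1, 3), d=3 → -e2, X_7=(-1, 2)
t=7: X=(-1, 2), d=2 → +e2, X_8=(-1, 3)
t=8: X=(-1, 3), d=3 → -e2, X_9=(-1, 2)
t=9: X=(-1, 2), d=1 → -e1, X_10=(-2, 2)
t=10: X=(-2, 2), d=1 → -e1, X_11=(-3, 2)

2


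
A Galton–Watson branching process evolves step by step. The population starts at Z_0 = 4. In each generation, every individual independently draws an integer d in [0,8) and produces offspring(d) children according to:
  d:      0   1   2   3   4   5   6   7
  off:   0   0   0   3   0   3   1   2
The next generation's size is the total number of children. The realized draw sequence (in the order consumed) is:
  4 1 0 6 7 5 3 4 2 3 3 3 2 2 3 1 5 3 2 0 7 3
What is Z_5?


14

gen 0: Z_0=4, draws=[4, 1, 0, 6], offspring=[0, 0, 0, 1], Z_1=1
gen 1: Z_1=1, draws=[7], offspring=[2], Z_2=2
gen 2: Z_2=2, draws=[5, 3], offspring=[3, 3], Z_3=6
gen 3: Z_3=6, draws=[4, 2, 3, 3, 3, 2], offspring=[0, 0, 3, 3, 3, 0], Z_4=9
gen 4: Z_4=9, draws=[2, 3, 1, 5, 3, 2, 0, 7, 3], offspring=[0, 3, 0, 3, 3, 0, 0, 2, 3], Z_5=14


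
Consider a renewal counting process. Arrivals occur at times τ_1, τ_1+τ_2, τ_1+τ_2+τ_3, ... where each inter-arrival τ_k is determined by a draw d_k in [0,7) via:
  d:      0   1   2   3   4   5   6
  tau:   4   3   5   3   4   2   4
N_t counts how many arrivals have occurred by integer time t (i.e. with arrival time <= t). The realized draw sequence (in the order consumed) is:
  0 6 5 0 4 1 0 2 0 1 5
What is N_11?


3

draw d_1=0: τ_1=4, arrival time A_1=4
draw d_2=6: τ_2=4, arrival time A_2=8
draw d_3=5: τ_3=2, arrival time A_3=10
draw d_4=0: τ_4=4, arrival time A_4=14
draw d_5=4: τ_5=4, arrival time A_5=18
draw d_6=1: τ_6=3, arrival time A_6=21
draw d_7=0: τ_7=4, arrival time A_7=25
draw d_8=2: τ_8=5, arrival time A_8=30
draw d_9=0: τ_9=4, arrival time A_9=34
draw d_10=1: τ_10=3, arrival time A_10=37
draw d_11=5: τ_11=2, arrival time A_11=39
N_t over t=0..11: 0:0 1:0 2:0 3:0 4:1 5:1 6:1 7:1 8:2 9:2 10:3 11:3


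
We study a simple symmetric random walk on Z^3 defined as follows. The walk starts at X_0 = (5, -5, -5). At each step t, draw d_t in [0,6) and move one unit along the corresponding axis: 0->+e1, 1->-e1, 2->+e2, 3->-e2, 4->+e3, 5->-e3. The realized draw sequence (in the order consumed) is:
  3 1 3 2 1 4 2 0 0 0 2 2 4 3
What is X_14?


(6, -4, -3)

t=0: X=(5, -5, -5), d=3 → -e2, X_1=(5, -6, -5)
t=1: X=(5, -6, -5), d=1 → -e1, X_2=(4, -6, -5)
t=2: X=(4, -6, -5), d=3 → -e2, X_3=(4, -7, -5)
t=3: X=(4, -7, -5), d=2 → +e2, X_4=(4, -6, -5)
t=4: X=(4, -6, -5), d=1 → -e1, X_5=(3, -6, -5)
t=5: X=(3, -6, -5), d=4 → +e3, X_6=(3, -6, -4)
t=6: X=(3, -6, -4), d=2 → +e2, X_7=(3, -5, -4)
t=7: X=(3, -5, -4), d=0 → +e1, X_8=(4, -5, -4)
t=8: X=(4, -5, -4), d=0 → +e1, X_9=(5, -5, -4)
t=9: X=(5, -5, -4), d=0 → +e1, X_10=(6, -5, -4)
t=10: X=(6, -5, -4), d=2 → +e2, X_11=(6, -4, -4)
t=11: X=(6, -4, -4), d=2 → +e2, X_12=(6, -3, -4)
t=12: X=(6, -3, -4), d=4 → +e3, X_13=(6, -3, -3)
t=13: X=(6, -3, -3), d=3 → -e2, X_14=(6, -4, -3)


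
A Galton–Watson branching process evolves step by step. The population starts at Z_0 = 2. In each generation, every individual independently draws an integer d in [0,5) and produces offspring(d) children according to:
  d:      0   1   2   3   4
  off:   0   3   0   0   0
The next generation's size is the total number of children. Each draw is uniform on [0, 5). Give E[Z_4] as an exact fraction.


Outcome values over d=0..4: [0, 3, 0, 0, 0]
Σy = 3, Σy² = 9, M = 5
μ = 3/5 = 3/5,  σ² = 9/5 − (3/5)² = 36/25
E[Z_0] = 2
E[Z_1] = 3/5·E[Z_0] = 6/5
E[Z_2] = 3/5·E[Z_1] = 18/25
E[Z_3] = 3/5·E[Z_2] = 54/125
E[Z_4] = 3/5·E[Z_3] = 162/625

162/625


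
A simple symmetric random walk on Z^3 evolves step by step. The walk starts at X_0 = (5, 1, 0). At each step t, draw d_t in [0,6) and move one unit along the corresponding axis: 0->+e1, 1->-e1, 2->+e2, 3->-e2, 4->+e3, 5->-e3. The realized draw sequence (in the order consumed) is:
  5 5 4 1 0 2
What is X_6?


(5, 2, -1)

t=0: X=(5, 1, 0), d=5 → -e3, X_1=(5, 1, -1)
t=1: X=(5, 1, -1), d=5 → -e3, X_2=(5, 1, -2)
t=2: X=(5, 1, -2), d=4 → +e3, X_3=(5, 1, -1)
t=3: X=(5, 1, -1), d=1 → -e1, X_4=(4, 1, -1)
t=4: X=(4, 1, -1), d=0 → +e1, X_5=(5, 1, -1)
t=5: X=(5, 1, -1), d=2 → +e2, X_6=(5, 2, -1)


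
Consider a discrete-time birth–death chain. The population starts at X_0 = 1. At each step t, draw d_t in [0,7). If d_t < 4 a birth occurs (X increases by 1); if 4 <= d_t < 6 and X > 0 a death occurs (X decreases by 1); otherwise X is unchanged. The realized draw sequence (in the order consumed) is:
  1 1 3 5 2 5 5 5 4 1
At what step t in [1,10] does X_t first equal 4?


3

t=0: X=1, d=1 → birth, X_1=2
t=1: X=2, d=1 → birth, X_2=3
t=2: X=3, d=3 → birth, X_3=4
t=3: X=4, d=5 → death, X_4=3
t=4: X=3, d=2 → birth, X_5=4
t=5: X=4, d=5 → death, X_6=3
t=6: X=3, d=5 → death, X_7=2
t=7: X=2, d=5 → death, X_8=1
t=8: X=1, d=4 → death, X_9=0
t=9: X=0, d=1 → birth, X_10=1


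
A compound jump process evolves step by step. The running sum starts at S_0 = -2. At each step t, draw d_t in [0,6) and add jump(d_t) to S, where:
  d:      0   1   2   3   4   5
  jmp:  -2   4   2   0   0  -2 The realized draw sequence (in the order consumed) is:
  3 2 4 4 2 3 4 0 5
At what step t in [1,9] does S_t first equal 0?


t=0: S=-2, d=3, jump=0, S_1=-2
t=1: S=-2, d=2, jump=2, S_2=0
t=2: S=0, d=4, jump=0, S_3=0
t=3: S=0, d=4, jump=0, S_4=0
t=4: S=0, d=2, jump=2, S_5=2
t=5: S=2, d=3, jump=0, S_6=2
t=6: S=2, d=4, jump=0, S_7=2
t=7: S=2, d=0, jump=-2, S_8=0
t=8: S=0, d=5, jump=-2, S_9=-2

2


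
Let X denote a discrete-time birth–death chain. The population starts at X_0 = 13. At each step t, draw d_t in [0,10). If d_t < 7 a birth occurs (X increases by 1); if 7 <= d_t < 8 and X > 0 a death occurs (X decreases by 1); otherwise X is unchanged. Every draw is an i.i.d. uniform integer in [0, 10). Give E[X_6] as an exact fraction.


83/5

X can drop by at most 1 per step and X_0 = 13 > T = 6, so X_t >= 13 − t >= 7 > 0 for every t <= 6: the floor at 0 (the 'and X > 0' condition) never binds. Hence X_6 = X_0 + Σ_{t<6} Y_t with i.i.d. increments Y_t = y(d_t) ∈ {+1, −1, 0}.
Outcome values over d=0..9: [1, 1, 1, 1, 1, 1, 1, -1, 0, 0]
Σy = 6, Σy² = 8, M = 10
μ = 6/10 = 3/5,  σ² = 8/10 − (3/5)² = 11/25
E[X_6] = 13 + 6·(3/5) = 83/5


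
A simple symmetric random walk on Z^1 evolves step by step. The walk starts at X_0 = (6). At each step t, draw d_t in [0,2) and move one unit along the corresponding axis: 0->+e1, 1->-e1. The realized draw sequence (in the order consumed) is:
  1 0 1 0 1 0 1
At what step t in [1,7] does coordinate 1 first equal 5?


t=0: X=(6), d=1 → -e1, X_1=(5)
t=1: X=(5), d=0 → +e1, X_2=(6)
t=2: X=(6), d=1 → -e1, X_3=(5)
t=3: X=(5), d=0 → +e1, X_4=(6)
t=4: X=(6), d=1 → -e1, X_5=(5)
t=5: X=(5), d=0 → +e1, X_6=(6)
t=6: X=(6), d=1 → -e1, X_7=(5)

1


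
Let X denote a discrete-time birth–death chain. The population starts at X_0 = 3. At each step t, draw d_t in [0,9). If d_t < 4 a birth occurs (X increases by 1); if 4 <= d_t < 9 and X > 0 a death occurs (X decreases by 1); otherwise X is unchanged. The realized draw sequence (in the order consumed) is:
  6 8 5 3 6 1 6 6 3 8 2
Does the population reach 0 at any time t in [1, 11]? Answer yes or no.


yes

t=0: X=3, d=6 → death, X_1=2
t=1: X=2, d=8 → death, X_2=1
t=2: X=1, d=5 → death, X_3=0
t=3: X=0, d=3 → birth, X_4=1
t=4: X=1, d=6 → death, X_5=0
t=5: X=0, d=1 → birth, X_6=1
t=6: X=1, d=6 → death, X_7=0
t=7: X=0, d=6 → hold, X_8=0
t=8: X=0, d=3 → birth, X_9=1
t=9: X=1, d=8 → death, X_10=0
t=10: X=0, d=2 → birth, X_11=1


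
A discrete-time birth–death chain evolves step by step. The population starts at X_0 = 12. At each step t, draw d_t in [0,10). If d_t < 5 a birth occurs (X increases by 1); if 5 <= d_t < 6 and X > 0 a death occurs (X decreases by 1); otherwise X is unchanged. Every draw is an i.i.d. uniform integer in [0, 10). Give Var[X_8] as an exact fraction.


88/25

X can drop by at most 1 per step and X_0 = 12 > T = 8, so X_t >= 12 − t >= 4 > 0 for every t <= 8: the floor at 0 (the 'and X > 0' condition) never binds. Hence X_8 = X_0 + Σ_{t<8} Y_t with i.i.d. increments Y_t = y(d_t) ∈ {+1, −1, 0}.
Outcome values over d=0..9: [1, 1, 1, 1, 1, -1, 0, 0, 0, 0]
Σy = 4, Σy² = 6, M = 10
μ = 4/10 = 2/5,  σ² = 6/10 − (2/5)² = 11/25
Independent increments: Var[X_8] = 8·σ² = 8·(11/25) = 88/25


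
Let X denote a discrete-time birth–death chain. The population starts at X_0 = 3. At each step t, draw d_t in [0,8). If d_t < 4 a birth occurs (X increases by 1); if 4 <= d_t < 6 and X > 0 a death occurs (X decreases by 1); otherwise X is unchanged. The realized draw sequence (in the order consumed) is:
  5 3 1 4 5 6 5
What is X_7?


1

t=0: X=3, d=5 → death, X_1=2
t=1: X=2, d=3 → birth, X_2=3
t=2: X=3, d=1 → birth, X_3=4
t=3: X=4, d=4 → death, X_4=3
t=4: X=3, d=5 → death, X_5=2
t=5: X=2, d=6 → hold, X_6=2
t=6: X=2, d=5 → death, X_7=1


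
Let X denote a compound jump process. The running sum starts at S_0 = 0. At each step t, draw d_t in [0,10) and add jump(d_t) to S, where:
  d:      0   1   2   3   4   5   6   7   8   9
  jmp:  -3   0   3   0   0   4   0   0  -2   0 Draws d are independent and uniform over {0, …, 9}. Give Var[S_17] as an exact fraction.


1598/25

Outcome values over d=0..9: [-3, 0, 3, 0, 0, 4, 0, 0, -2, 0]
Σy = 2, Σy² = 38, M = 10
μ = 2/10 = 1/5,  σ² = 38/10 − (1/5)² = 94/25
Independent increments: Var[S_17] = 17·σ² = 17·(94/25) = 1598/25


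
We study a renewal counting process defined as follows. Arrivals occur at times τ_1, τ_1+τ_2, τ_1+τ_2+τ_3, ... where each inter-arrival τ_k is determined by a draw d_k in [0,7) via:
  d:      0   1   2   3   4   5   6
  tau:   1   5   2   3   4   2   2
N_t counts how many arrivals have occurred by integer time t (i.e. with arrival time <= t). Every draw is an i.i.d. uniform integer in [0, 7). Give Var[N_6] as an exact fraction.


8800354254/13841287201

Inter-arrival values over d=0..6: [1, 5, 2, 3, 4, 2, 2]
Each d has probability 1/7, so the pmf of τ is: f(1) = 1/7, f(2) = 3/7, f(3) = 1/7, f(4) = 1/7, f(5) = 1/7
Let p_n(j) = P(N_n = j), with p_0 = [1]. Condition on τ_1: p_n(0) = P(τ > n), and for j >= 1, p_n(j) = Σ_{k<=n} f(k)·p_{n−k}(j−1)
p_1 = [6/7, 1/7]  (j = 0..1)
p_2 = [3/7, 27/49, 1/49]  (j = 0..2)
p_3 = [2/7, 4/7, 48/343, 1/343]  (j = 0..3)
p_4 = [1/7, 24/49, 116/343, 69/2401, 1/2401]  (j = 0..4)
p_5 = [0, 23/49, 142/343, 267/2401, 90/16807, 1/16807]  (j = 0..5)
p_6 = [0, 2/7, 157/343, 545/2401, 481/16807, 111/117649, 1/117649]  (j = 0..6)
E[N_6] = Σ j·p_6(j) = 235460/117649;  E[N_6²] = Σ j²·p_6(j) = 546046/117649
Var[N_6] = 546046/117649 − (235460/117649)² = 8800354254/13841287201


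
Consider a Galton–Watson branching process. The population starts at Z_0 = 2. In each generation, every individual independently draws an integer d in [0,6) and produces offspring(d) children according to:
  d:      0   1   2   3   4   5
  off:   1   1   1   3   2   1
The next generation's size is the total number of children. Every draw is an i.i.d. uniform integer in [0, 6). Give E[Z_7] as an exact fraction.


Outcome values over d=0..5: [1, 1, 1, 3, 2, 1]
Σy = 9, Σy² = 17, M = 6
μ = 9/6 = 3/2,  σ² = 17/6 − (3/2)² = 7/12
E[Z_0] = 2
E[Z_1] = 3/2·E[Z_0] = 3
E[Z_2] = 3/2·E[Z_1] = 9/2
E[Z_3] = 3/2·E[Z_2] = 27/4
E[Z_4] = 3/2·E[Z_3] = 81/8
E[Z_5] = 3/2·E[Z_4] = 243/16
E[Z_6] = 3/2·E[Z_5] = 729/32
E[Z_7] = 3/2·E[Z_6] = 2187/64

2187/64


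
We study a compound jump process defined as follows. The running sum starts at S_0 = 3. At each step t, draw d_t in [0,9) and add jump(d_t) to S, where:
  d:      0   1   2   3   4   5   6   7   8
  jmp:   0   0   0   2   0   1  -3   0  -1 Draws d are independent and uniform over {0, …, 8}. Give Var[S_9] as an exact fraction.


134/9

Outcome values over d=0..8: [0, 0, 0, 2, 0, 1, -3, 0, -1]
Σy = -1, Σy² = 15, M = 9
μ = -1/9 = -1/9,  σ² = 15/9 − (-1/9)² = 134/81
Independent increments: Var[S_9] = 9·σ² = 9·(134/81) = 134/9


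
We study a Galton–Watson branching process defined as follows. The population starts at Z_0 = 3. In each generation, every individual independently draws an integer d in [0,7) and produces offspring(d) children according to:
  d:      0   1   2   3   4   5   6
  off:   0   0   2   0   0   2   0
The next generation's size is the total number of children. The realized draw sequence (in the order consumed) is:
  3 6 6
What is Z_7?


0

gen 0: Z_0=3, draws=[3, 6, 6], offspring=[0, 0, 0], Z_1=0
gen 1: Z_1=0, draws=[], offspring=[], Z_2=0
gen 2: Z_2=0, draws=[], offspring=[], Z_3=0
gen 3: Z_3=0, draws=[], offspring=[], Z_4=0
gen 4: Z_4=0, draws=[], offspring=[], Z_5=0
gen 5: Z_5=0, draws=[], offspring=[], Z_6=0
gen 6: Z_6=0, draws=[], offspring=[], Z_7=0


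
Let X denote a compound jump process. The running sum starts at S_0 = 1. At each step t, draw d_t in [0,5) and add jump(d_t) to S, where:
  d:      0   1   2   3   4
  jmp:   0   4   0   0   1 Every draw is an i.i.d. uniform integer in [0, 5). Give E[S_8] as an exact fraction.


9

Outcome values over d=0..4: [0, 4, 0, 0, 1]
Σy = 5, Σy² = 17, M = 5
μ = 5/5 = 1,  σ² = 17/5 − (1)² = 12/5
E[S_8] = 1 + 8·(1) = 9


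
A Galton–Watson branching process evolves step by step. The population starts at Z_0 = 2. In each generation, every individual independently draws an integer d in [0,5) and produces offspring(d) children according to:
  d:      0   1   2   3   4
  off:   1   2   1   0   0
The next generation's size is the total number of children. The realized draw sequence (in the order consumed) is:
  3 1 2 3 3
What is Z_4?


0

gen 0: Z_0=2, draws=[3, 1], offspring=[0, 2], Z_1=2
gen 1: Z_1=2, draws=[2, 3], offspring=[1, 0], Z_2=1
gen 2: Z_2=1, draws=[3], offspring=[0], Z_3=0
gen 3: Z_3=0, draws=[], offspring=[], Z_4=0


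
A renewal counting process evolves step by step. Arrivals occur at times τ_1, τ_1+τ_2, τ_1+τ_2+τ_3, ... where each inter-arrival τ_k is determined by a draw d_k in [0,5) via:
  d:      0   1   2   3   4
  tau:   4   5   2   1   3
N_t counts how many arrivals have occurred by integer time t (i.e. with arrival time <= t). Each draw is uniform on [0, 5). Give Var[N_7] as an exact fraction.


Inter-arrival values over d=0..4: [4, 5, 2, 1, 3]
Each d has probability 1/5, so the pmf of τ is: f(1) = 1/5, f(2) = 1/5, f(3) = 1/5, f(4) = 1/5, f(5) = 1/5
Let p_n(j) = P(N_n = j), with p_0 = [1]. Condition on τ_1: p_n(0) = P(τ > n), and for j >= 1, p_n(j) = Σ_{k<=n} f(k)·p_{n−k}(j−1)
p_1 = [4/5, 1/5]  (j = 0..1)
p_2 = [3/5, 9/25, 1/25]  (j = 0..2)
p_3 = [2/5, 12/25, 14/125, 1/125]  (j = 0..3)
p_4 = [1/5, 14/25, 26/125, 19/625, 1/625]  (j = 0..4)
p_5 = [0, 3/5, 8/25, 9/125, 24/3125, 1/3125]  (j = 0..5)
p_6 = [0, 2/5, 11/25, 17/125, 69/3125, 29/15625, 1/15625]  (j = 0..6)
p_7 = [0, 6/25, 12/25, 28/125, 154/3125, 98/15625, 34/78125, 1/78125]  (j = 0..7)
E[N_7] = Σ j·p_7(j) = 164311/78125;  E[N_7²] = Σ j²·p_7(j) = 401373/78125
Var[N_7] = 401373/78125 − (164311/78125)² = 4359160904/6103515625

4359160904/6103515625


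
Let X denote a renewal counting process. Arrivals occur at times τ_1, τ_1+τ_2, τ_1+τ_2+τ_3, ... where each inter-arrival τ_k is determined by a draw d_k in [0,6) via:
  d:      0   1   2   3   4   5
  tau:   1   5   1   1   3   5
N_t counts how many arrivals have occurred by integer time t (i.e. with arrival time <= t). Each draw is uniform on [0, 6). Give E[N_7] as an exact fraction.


2963/1152

Inter-arrival values over d=0..5: [1, 5, 1, 1, 3, 5]
Each d has probability 1/6, so the pmf of τ is: f(1) = 1/2, f(3) = 1/6, f(5) = 1/3
Renewal equation for m(n) = E[N_n]: condition on τ_1 = k (if k <= n, one arrival plus a fresh copy on the remaining n−k steps): m(n) = F(n) + Σ_{k<=n} f(k)·m(n−k), where F(n) = P(τ <= n) and m(0) = 0
m(1) = F(1) = 1/2
m(2) = F(2) + f(1)·m(1) = 1/2 + 1/2·1/2 = 3/4
m(3) = F(3) + f(1)·m(2) = 2/3 + 1/2·3/4 = 25/24
m(4) = F(4) + f(1)·m(3) + f(3)·m(1) = 2/3 + 1/2·25/24 + 1/6·1/2 = 61/48
m(5) = F(5) + f(1)·m(4) + f(3)·m(2) = 1 + 1/2·61/48 + 1/6·3/4 = 169/96
m(6) = F(6) + f(1)·m(5) + f(3)·m(3) + f(5)·m(1) = 1 + 1/2·169/96 + 1/6·25/24 + 1/3·1/2 = 1279/576
m(7) = F(7) + f(1)·m(6) + f(3)·m(4) + f(5)·m(2) = 1 + 1/2·1279/576 + 1/6·61/48 + 1/3·3/4 = 2963/1152
E[N_7] = m(7) = 2963/1152


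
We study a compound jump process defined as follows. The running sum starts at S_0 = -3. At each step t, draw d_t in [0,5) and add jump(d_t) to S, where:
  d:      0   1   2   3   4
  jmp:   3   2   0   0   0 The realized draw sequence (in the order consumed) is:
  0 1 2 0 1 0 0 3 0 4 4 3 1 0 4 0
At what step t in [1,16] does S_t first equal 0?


t=0: S=-3, d=0, jump=3, S_1=0
t=1: S=0, d=1, jump=2, S_2=2
t=2: S=2, d=2, jump=0, S_3=2
t=3: S=2, d=0, jump=3, S_4=5
t=4: S=5, d=1, jump=2, S_5=7
t=5: S=7, d=0, jump=3, S_6=10
t=6: S=10, d=0, jump=3, S_7=13
t=7: S=13, d=3, jump=0, S_8=13
t=8: S=13, d=0, jump=3, S_9=16
t=9: S=16, d=4, jump=0, S_10=16
t=10: S=16, d=4, jump=0, S_11=16
t=11: S=16, d=3, jump=0, S_12=16
t=12: S=16, d=1, jump=2, S_13=18
t=13: S=18, d=0, jump=3, S_14=21
t=14: S=21, d=4, jump=0, S_15=21
t=15: S=21, d=0, jump=3, S_16=24

1


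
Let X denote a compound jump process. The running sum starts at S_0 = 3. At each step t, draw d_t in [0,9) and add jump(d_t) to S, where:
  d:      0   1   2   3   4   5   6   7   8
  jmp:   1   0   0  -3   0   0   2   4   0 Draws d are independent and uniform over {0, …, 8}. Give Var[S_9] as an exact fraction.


254/9

Outcome values over d=0..8: [1, 0, 0, -3, 0, 0, 2, 4, 0]
Σy = 4, Σy² = 30, M = 9
μ = 4/9 = 4/9,  σ² = 30/9 − (4/9)² = 254/81
Independent increments: Var[S_9] = 9·σ² = 9·(254/81) = 254/9


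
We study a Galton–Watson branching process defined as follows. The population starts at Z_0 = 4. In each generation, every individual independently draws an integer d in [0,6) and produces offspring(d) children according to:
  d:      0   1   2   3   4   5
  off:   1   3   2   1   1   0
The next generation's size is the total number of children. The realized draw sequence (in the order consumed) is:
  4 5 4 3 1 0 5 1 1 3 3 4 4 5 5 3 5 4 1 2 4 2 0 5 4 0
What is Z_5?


8

gen 0: Z_0=4, draws=[4, 5, 4, 3], offspring=[1, 0, 1, 1], Z_1=3
gen 1: Z_1=3, draws=[1, 0, 5], offspring=[3, 1, 0], Z_2=4
gen 2: Z_2=4, draws=[1, 1, 3, 3], offspring=[3, 3, 1, 1], Z_3=8
gen 3: Z_3=8, draws=[4, 4, 5, 5, 3, 5, 4, 1], offspring=[1, 1, 0, 0, 1, 0, 1, 3], Z_4=7
gen 4: Z_4=7, draws=[2, 4, 2, 0, 5, 4, 0], offspring=[2, 1, 2, 1, 0, 1, 1], Z_5=8


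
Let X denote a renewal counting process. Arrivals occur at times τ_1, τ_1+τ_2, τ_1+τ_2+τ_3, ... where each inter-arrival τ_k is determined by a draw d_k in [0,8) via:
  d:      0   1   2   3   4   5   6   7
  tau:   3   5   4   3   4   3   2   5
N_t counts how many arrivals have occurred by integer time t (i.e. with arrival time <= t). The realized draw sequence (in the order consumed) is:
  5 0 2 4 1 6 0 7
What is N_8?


draw d_1=5: τ_1=3, arrival time A_1=3
draw d_2=0: τ_2=3, arrival time A_2=6
draw d_3=2: τ_3=4, arrival time A_3=10
draw d_4=4: τ_4=4, arrival time A_4=14
draw d_5=1: τ_5=5, arrival time A_5=19
draw d_6=6: τ_6=2, arrival time A_6=21
draw d_7=0: τ_7=3, arrival time A_7=24
draw d_8=7: τ_8=5, arrival time A_8=29
N_t over t=0..8: 0:0 1:0 2:0 3:1 4:1 5:1 6:2 7:2 8:2

2


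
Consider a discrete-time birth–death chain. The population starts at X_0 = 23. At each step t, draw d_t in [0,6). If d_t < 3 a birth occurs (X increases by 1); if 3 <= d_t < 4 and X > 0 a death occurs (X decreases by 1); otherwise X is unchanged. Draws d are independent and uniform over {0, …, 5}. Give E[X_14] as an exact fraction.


83/3

X can drop by at most 1 per step and X_0 = 23 > T = 14, so X_t >= 23 − t >= 9 > 0 for every t <= 14: the floor at 0 (the 'and X > 0' condition) never binds. Hence X_14 = X_0 + Σ_{t<14} Y_t with i.i.d. increments Y_t = y(d_t) ∈ {+1, −1, 0}.
Outcome values over d=0..5: [1, 1, 1, -1, 0, 0]
Σy = 2, Σy² = 4, M = 6
μ = 2/6 = 1/3,  σ² = 4/6 − (1/3)² = 5/9
E[X_14] = 23 + 14·(1/3) = 83/3


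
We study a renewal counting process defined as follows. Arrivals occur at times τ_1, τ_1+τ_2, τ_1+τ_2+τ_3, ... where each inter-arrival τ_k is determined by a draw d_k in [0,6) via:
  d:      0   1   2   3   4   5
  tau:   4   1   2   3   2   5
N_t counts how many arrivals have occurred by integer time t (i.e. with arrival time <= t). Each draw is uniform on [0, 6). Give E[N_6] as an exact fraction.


Inter-arrival values over d=0..5: [4, 1, 2, 3, 2, 5]
Each d has probability 1/6, so the pmf of τ is: f(1) = 1/6, f(2) = 1/3, f(3) = 1/6, f(4) = 1/6, f(5) = 1/6
Renewal equation for m(n) = E[N_n]: condition on τ_1 = k (if k <= n, one arrival plus a fresh copy on the remaining n−k steps): m(n) = F(n) + Σ_{k<=n} f(k)·m(n−k), where F(n) = P(τ <= n) and m(0) = 0
m(1) = F(1) = 1/6
m(2) = F(2) + f(1)·m(1) = 1/2 + 1/6·1/6 = 19/36
m(3) = F(3) + f(1)·m(2) + f(2)·m(1) = 2/3 + 1/6·19/36 + 1/3·1/6 = 175/216
m(4) = F(4) + f(1)·m(3) + f(2)·m(2) + f(3)·m(1) = 5/6 + 1/6·175/216 + 1/3·19/36 + 1/6·1/6 = 1519/1296
m(5) = F(5) + f(1)·m(4) + f(2)·m(3) + f(3)·m(2) + f(4)·m(1) = 1 + 1/6·1519/1296 + 1/3·175/216 + 1/6·19/36 + 1/6·1/6 = 12295/7776
m(6) = F(6) + f(1)·m(5) + f(2)·m(4) + f(3)·m(3) + f(4)·m(2) + f(5)·m(1) = 1 + 1/6·12295/7776 + 1/3·1519/1296 + 1/6·175/216 + 1/6·19/36 + 1/6·1/6 = 88879/46656
E[N_6] = m(6) = 88879/46656

88879/46656


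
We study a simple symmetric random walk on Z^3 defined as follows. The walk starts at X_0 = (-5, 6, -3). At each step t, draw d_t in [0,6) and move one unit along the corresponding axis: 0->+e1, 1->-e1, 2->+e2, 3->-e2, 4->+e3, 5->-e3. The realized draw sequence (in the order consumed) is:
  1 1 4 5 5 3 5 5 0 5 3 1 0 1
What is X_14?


t=0: X=(-5, 6, -3), d=1 → -e1, X_1=(-6, 6, -3)
t=1: X=(-6, 6, -3), d=1 → -e1, X_2=(-7, 6, -3)
t=2: X=(-7, 6, -3), d=4 → +e3, X_3=(-7, 6, -2)
t=3: X=(-7, 6, -2), d=5 → -e3, X_4=(-7, 6, -3)
t=4: X=(-7, 6, -3), d=5 → -e3, X_5=(-7, 6, -4)
t=5: X=(-7, 6, -4), d=3 → -e2, X_6=(-7, 5, -4)
t=6: X=(-7, 5, -4), d=5 → -e3, X_7=(-7, 5, -5)
t=7: X=(-7, 5, -5), d=5 → -e3, X_8=(-7, 5, -6)
t=8: X=(-7, 5, -6), d=0 → +e1, X_9=(-6, 5, -6)
t=9: X=(-6, 5, -6), d=5 → -e3, X_10=(-6, 5, -7)
t=10: X=(-6, 5, -7), d=3 → -e2, X_11=(-6, 4, -7)
t=11: X=(-6, 4, -7), d=1 → -e1, X_12=(-7, 4, -7)
t=12: X=(-7, 4, -7), d=0 → +e1, X_13=(-6, 4, -7)
t=13: X=(-6, 4, -7), d=1 → -e1, X_14=(-7, 4, -7)

(-7, 4, -7)


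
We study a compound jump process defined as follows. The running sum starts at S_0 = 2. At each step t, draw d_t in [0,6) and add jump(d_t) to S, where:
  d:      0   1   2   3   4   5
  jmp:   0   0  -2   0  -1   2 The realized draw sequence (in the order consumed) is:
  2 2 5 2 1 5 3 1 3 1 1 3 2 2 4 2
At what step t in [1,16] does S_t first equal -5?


t=0: S=2, d=2, jump=-2, S_1=0
t=1: S=0, d=2, jump=-2, S_2=-2
t=2: S=-2, d=5, jump=2, S_3=0
t=3: S=0, d=2, jump=-2, S_4=-2
t=4: S=-2, d=1, jump=0, S_5=-2
t=5: S=-2, d=5, jump=2, S_6=0
t=6: S=0, d=3, jump=0, S_7=0
t=7: S=0, d=1, jump=0, S_8=0
t=8: S=0, d=3, jump=0, S_9=0
t=9: S=0, d=1, jump=0, S_10=0
t=10: S=0, d=1, jump=0, S_11=0
t=11: S=0, d=3, jump=0, S_12=0
t=12: S=0, d=2, jump=-2, S_13=-2
t=13: S=-2, d=2, jump=-2, S_14=-4
t=14: S=-4, d=4, jump=-1, S_15=-5
t=15: S=-5, d=2, jump=-2, S_16=-7

15


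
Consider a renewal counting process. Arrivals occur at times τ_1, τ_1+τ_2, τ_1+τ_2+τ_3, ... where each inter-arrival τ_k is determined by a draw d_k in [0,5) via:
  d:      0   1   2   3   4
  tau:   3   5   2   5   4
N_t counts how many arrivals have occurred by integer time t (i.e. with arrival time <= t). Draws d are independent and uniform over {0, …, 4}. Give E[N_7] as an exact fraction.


189/125

Inter-arrival values over d=0..4: [3, 5, 2, 5, 4]
Each d has probability 1/5, so the pmf of τ is: f(2) = 1/5, f(3) = 1/5, f(4) = 1/5, f(5) = 2/5
Renewal equation for m(n) = E[N_n]: condition on τ_1 = k (if k <= n, one arrival plus a fresh copy on the remaining n−k steps): m(n) = F(n) + Σ_{k<=n} f(k)·m(n−k), where F(n) = P(τ <= n) and m(0) = 0
m(1) = F(1) = 0
m(2) = F(2) = 1/5
m(3) = F(3) = 2/5
m(4) = F(4) + f(2)·m(2) = 3/5 + 1/5·1/5 = 16/25
m(5) = F(5) + f(2)·m(3) + f(3)·m(2) = 1 + 1/5·2/5 + 1/5·1/5 = 28/25
m(6) = F(6) + f(2)·m(4) + f(3)·m(3) + f(4)·m(2) = 1 + 1/5·16/25 + 1/5·2/5 + 1/5·1/5 = 156/125
m(7) = F(7) + f(2)·m(5) + f(3)·m(4) + f(4)·m(3) + f(5)·m(2) = 1 + 1/5·28/25 + 1/5·16/25 + 1/5·2/5 + 2/5·1/5 = 189/125
E[N_7] = m(7) = 189/125


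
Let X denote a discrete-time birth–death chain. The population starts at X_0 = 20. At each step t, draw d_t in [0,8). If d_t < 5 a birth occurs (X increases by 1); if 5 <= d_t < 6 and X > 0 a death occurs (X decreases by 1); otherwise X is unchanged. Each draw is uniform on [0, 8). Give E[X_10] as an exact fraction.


25

X can drop by at most 1 per step and X_0 = 20 > T = 10, so X_t >= 20 − t >= 10 > 0 for every t <= 10: the floor at 0 (the 'and X > 0' condition) never binds. Hence X_10 = X_0 + Σ_{t<10} Y_t with i.i.d. increments Y_t = y(d_t) ∈ {+1, −1, 0}.
Outcome values over d=0..7: [1, 1, 1, 1, 1, -1, 0, 0]
Σy = 4, Σy² = 6, M = 8
μ = 4/8 = 1/2,  σ² = 6/8 − (1/2)² = 1/2
E[X_10] = 20 + 10·(1/2) = 25


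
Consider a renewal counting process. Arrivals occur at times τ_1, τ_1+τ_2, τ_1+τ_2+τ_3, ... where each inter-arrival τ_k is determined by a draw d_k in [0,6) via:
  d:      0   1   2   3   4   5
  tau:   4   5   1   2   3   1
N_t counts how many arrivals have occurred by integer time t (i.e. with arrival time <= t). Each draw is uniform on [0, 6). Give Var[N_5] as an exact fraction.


84409/118098

Inter-arrival values over d=0..5: [4, 5, 1, 2, 3, 1]
Each d has probability 1/6, so the pmf of τ is: f(1) = 1/3, f(2) = 1/6, f(3) = 1/6, f(4) = 1/6, f(5) = 1/6
Let p_n(j) = P(N_n = j), with p_0 = [1]. Condition on τ_1: p_n(0) = P(τ > n), and for j >= 1, p_n(j) = Σ_{k<=n} f(k)·p_{n−k}(j−1)
p_1 = [2/3, 1/3]  (j = 0..1)
p_2 = [1/2, 7/18, 1/9]  (j = 0..2)
p_3 = [1/3, 4/9, 5/27, 1/27]  (j = 0..3)
p_4 = [1/6, 17/36, 29/108, 13/162, 1/81]  (j = 0..4)
p_5 = [0, 17/36, 19/54, 5/36, 8/243, 1/243]  (j = 0..5)
E[N_5] = Σ j·p_5(j) = 424/243;  E[N_5²] = Σ j²·p_5(j) = 203/54
Var[N_5] = 203/54 − (424/243)² = 84409/118098


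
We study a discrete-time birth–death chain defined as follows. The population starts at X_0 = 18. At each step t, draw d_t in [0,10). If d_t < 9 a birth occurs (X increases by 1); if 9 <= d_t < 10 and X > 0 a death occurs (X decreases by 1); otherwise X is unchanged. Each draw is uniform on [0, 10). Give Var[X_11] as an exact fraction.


X can drop by at most 1 per step and X_0 = 18 > T = 11, so X_t >= 18 − t >= 7 > 0 for every t <= 11: the floor at 0 (the 'and X > 0' condition) never binds. Hence X_11 = X_0 + Σ_{t<11} Y_t with i.i.d. increments Y_t = y(d_t) ∈ {+1, −1, 0}.
Outcome values over d=0..9: [1, 1, 1, 1, 1, 1, 1, 1, 1, -1]
Σy = 8, Σy² = 10, M = 10
μ = 8/10 = 4/5,  σ² = 10/10 − (4/5)² = 9/25
Independent increments: Var[X_11] = 11·σ² = 11·(9/25) = 99/25

99/25


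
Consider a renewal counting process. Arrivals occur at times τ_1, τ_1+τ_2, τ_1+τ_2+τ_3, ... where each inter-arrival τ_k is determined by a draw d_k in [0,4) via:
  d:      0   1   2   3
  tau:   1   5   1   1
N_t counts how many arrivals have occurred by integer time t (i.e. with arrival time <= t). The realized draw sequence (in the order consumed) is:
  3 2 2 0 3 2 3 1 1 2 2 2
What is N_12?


8

draw d_1=3: τ_1=1, arrival time A_1=1
draw d_2=2: τ_2=1, arrival time A_2=2
draw d_3=2: τ_3=1, arrival time A_3=3
draw d_4=0: τ_4=1, arrival time A_4=4
draw d_5=3: τ_5=1, arrival time A_5=5
draw d_6=2: τ_6=1, arrival time A_6=6
draw d_7=3: τ_7=1, arrival time A_7=7
draw d_8=1: τ_8=5, arrival time A_8=12
draw d_9=1: τ_9=5, arrival time A_9=17
draw d_10=2: τ_10=1, arrival time A_10=18
draw d_11=2: τ_11=1, arrival time A_11=19
draw d_12=2: τ_12=1, arrival time A_12=20
N_t over t=0..12: 0:0 1:1 2:2 3:3 4:4 5:5 6:6 7:7 8:7 9:7 10:7 11:7 12:8
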